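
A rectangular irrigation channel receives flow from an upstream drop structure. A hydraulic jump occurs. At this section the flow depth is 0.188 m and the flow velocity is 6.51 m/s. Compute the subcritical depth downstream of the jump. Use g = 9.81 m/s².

y₂ = 1.18 m

Fr₁ = V₁/√(g·y₁) = 6.51/√(9.81×0.188) = 4.79.
By Bélanger, y₂/y₁ = ½[√(1 + 8Fr₁²) − 1] = ½[√184.8 − 1] = 6.30.
y₂ = 6.30 × 0.188 = 1.18 m.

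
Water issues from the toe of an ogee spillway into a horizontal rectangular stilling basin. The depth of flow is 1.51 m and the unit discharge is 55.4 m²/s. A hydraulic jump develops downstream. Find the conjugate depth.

y₂ = 19.6 m

V₁ = q/y₁ = 55.4/1.51 = 36.7 m/s. Fr₁ = V₁/√(g·y₁) = 36.7/√(9.81×1.51) = 9.53.
Conjugate-depth relation: y₂/y₁ = ½[√(1 + 8Fr₁²) − 1] = ½[√728.0 − 1] = 13.0.
y₂ = 13.0 × 1.51 = 19.6 m.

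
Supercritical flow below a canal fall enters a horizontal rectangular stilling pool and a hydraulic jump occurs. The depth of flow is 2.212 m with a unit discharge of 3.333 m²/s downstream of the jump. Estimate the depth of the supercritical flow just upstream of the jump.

V₂ = q/y₂ = 3.333/2.212 = 1.507 m/s; Fr₂ = V₂/√(g·y₂) = 0.3235.
Since the conjugate-depth ratio holds either way, y₁/y₂ = ½[√(1 + 8Fr₂²) − 1] = ½[√1.8370 − 1] = 0.1777.
y₁ = 0.1777 × 2.212 = 0.3930 m.

y₁ = 0.3930 m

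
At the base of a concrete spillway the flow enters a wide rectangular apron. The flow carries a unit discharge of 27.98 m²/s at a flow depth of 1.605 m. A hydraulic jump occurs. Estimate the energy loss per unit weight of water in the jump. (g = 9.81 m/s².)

V₁ = q/y₁ = 27.98/1.605 = 17.43 m/s. Fr₁ = V₁/√(g·y₁) = 17.43/√(9.81×1.605) = 4.393.
Sequent-depth ratio: y₂/y₁ = ½[√(1 + 8Fr₁²) − 1] = ½[√155.42 − 1] = 5.733.
y₂ = 5.733 × 1.605 = 9.202 m.
V₂ = q/y₂ = 27.98/9.202 = 3.041 m/s. E₁ = y₁ + V₁²/2g = 17.09 m; E₂ = y₂ + V₂²/2g = 9.673 m. ΔE = E₁ − E₂ = 7.422 m.

ΔE = 7.422 m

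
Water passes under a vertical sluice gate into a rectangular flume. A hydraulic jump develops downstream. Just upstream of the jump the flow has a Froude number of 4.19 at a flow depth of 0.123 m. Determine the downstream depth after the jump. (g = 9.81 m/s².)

y₂ = 0.670 m

Fr₁ = 4.19 (given).
Conjugate-depth relation: y₂/y₁ = ½[√(1 + 8Fr₁²) − 1] = ½[√141.4 − 1] = 5.45.
y₂ = 5.45 × 0.123 = 0.670 m.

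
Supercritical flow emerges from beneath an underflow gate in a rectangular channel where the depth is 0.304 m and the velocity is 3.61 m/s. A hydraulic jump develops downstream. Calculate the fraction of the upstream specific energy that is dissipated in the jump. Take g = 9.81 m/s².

ΔE/E₁ = 0.106 (10.6%)

Fr₁ = V₁/√(g·y₁) = 3.61/√(9.81×0.304) = 2.09.
From the momentum equation for a rectangular channel, y₂/y₁ = ½[√(1 + 8Fr₁²) − 1] = ½[√35.96 − 1] = 2.50.
y₂ = 2.50 × 0.304 = 0.759 m.
E₁ = y₁ + V₁²/2g = 0.968 m. ΔE = (y₂ − y₁)³/(4y₁y₂) = 0.102 m. ΔE/E₁ = 0.102/0.968 = 0.106.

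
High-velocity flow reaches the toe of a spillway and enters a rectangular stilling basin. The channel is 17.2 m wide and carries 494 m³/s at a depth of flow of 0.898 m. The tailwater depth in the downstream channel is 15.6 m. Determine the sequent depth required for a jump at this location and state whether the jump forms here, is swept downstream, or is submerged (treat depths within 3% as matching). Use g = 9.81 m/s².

y₂ = 13.2 m; the jump is submerged

q = Q/b = 494/17.2 = 28.7 m²/s; V₁ = q/y₁ = 32.0 m/s. Fr₁ = V₁/√(g·y₁) = 10.8.
From the momentum equation for a rectangular channel, y₂/y₁ = ½[√(1 + 8Fr₁²) − 1] = ½[√929.9 − 1] = 14.7.
y₂ = 14.7 × 0.898 = 13.2 m.
Tailwater y_tw = 15.6 m: y_tw > y₂, so the jump is submerged.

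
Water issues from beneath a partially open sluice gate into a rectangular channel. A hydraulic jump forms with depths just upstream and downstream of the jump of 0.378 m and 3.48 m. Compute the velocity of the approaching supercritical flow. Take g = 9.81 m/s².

For a rectangular channel the momentum equation gives q² = ½·g·y₁·y₂·(y₁ + y₂) = ½×9.81×0.378×3.48×3.86 = 24.9.
q = √24.9 = 4.99 m²/s.
V₁ = q/y₁ = 4.99/0.378 = 13.2 m/s.

V₁ = 13.2 m/s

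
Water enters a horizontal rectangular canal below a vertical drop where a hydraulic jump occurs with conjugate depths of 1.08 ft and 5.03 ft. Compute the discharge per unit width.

q = 23.1 ft²/s

For a rectangular channel the momentum equation gives q² = ½·g·y₁·y₂·(y₁ + y₂) = ½×32.2×1.08×5.03×6.11 = 534.
q = √534 = 23.1 ft²/s.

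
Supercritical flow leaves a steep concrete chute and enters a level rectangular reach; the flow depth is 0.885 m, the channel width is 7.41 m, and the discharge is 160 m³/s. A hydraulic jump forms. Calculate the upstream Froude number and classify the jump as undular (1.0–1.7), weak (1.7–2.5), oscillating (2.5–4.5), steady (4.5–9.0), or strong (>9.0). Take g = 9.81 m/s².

Fr₁ = 8.28; steady jump

q = Q/b = 160/7.41 = 21.6 m²/s; V₁ = q/y₁ = 24.4 m/s. Fr₁ = V₁/√(g·y₁) = 8.28.
Fr₁ = 8.28 lies in the steady range.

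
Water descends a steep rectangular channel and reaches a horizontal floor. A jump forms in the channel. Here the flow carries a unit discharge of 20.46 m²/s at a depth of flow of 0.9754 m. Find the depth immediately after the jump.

V₁ = q/y₁ = 20.46/0.9754 = 20.98 m/s. Fr₁ = V₁/√(g·y₁) = 20.98/√(9.81×0.9754) = 6.781.
Conjugate-depth relation: y₂/y₁ = ½[√(1 + 8Fr₁²) − 1] = ½[√368.86 − 1] = 9.103.
y₂ = 9.103 × 0.9754 = 8.879 m.

y₂ = 8.879 m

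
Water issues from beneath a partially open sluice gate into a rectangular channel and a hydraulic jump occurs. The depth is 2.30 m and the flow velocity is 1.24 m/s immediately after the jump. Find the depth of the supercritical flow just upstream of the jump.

Fr₂ = V₂/√(g·y₂) = 1.24/√(9.81×2.30) = 0.261.
From the momentum equation (using Fr₂), y₁/y₂ = ½[√(1 + 8Fr₂²) − 1] = ½[√1.545 − 1] = 0.122.
y₁ = 0.122 × 2.30 = 0.280 m.

y₁ = 0.280 m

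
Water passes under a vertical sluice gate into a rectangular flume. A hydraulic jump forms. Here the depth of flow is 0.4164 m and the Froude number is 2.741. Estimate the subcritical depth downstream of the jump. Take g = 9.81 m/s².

Fr₁ = 2.741 (given).
By Bélanger, y₂/y₁ = ½[√(1 + 8Fr₁²) − 1] = ½[√61.105 − 1] = 3.408.
y₂ = 3.408 × 0.4164 = 1.419 m.

y₂ = 1.419 m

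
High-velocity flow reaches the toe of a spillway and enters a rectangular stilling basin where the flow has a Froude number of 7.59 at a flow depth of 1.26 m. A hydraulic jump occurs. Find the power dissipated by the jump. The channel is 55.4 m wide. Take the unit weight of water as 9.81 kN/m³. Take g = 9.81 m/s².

P = 443998 kW

Fr₁ = 7.59 (given).
By Bélanger, y₂/y₁ = ½[√(1 + 8Fr₁²) − 1] = ½[√461.9 − 1] = 10.2.
y₂ = 10.2 × 1.26 = 12.9 m.
V₁ = Fr₁·√(g·y₁) = 7.59×√(9.81×1.26) = 26.7 m/s; q = V₁·y₁ = 33.6 m²/s. V₂ = q/y₂ = 33.6/12.9 = 2.60 m/s. E₁ = y₁ + V₁²/2g = 37.6 m; E₂ = y₂ + V₂²/2g = 13.3 m. ΔE = E₁ − E₂ = 24.3 m.
Q = q·b = 33.6 × 55.4 = 1863 m³/s. P = γ·Q·ΔE = 9.81 × 1863 × 24.3 = 443998 kW.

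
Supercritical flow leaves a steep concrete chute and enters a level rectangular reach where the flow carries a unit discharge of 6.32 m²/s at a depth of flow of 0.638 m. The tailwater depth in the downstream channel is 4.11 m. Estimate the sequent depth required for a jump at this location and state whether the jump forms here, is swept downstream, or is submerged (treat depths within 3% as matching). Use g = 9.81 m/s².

y₂ = 3.27 m; the jump is submerged

V₁ = q/y₁ = 6.32/0.638 = 9.91 m/s. Fr₁ = V₁/√(g·y₁) = 9.91/√(9.81×0.638) = 3.96.
Conjugate-depth relation: y₂/y₁ = ½[√(1 + 8Fr₁²) − 1] = ½[√126.4 − 1] = 5.12.
y₂ = 5.12 × 0.638 = 3.27 m.
Tailwater y_tw = 4.11 m: y_tw > y₂, so the jump is submerged.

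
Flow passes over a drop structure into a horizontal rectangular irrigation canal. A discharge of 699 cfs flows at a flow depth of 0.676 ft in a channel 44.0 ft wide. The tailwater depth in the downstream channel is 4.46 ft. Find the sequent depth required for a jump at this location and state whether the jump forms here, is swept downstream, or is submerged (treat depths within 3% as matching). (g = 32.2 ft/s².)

y₂ = 4.49 ft; the jump forms here

q = Q/b = 699/44.0 = 15.9 ft²/s; V₁ = q/y₁ = 23.5 ft/s. Fr₁ = V₁/√(g·y₁) = 5.04.
From the momentum equation for a rectangular channel, y₂/y₁ = ½[√(1 + 8Fr₁²) − 1] = ½[√204.0 − 1] = 6.64.
y₂ = 6.64 × 0.676 = 4.49 ft.
Tailwater y_tw = 4.46 ft: y_tw ≈ y₂, so the jump forms here.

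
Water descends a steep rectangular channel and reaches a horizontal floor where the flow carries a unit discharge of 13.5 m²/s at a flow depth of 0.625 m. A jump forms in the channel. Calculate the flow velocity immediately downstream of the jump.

V₁ = q/y₁ = 13.5/0.625 = 21.6 m/s. Fr₁ = V₁/√(g·y₁) = 21.6/√(9.81×0.625) = 8.72.
Conjugate-depth relation: y₂/y₁ = ½[√(1 + 8Fr₁²) − 1] = ½[√609.8 − 1] = 11.8.
y₂ = 11.8 × 0.625 = 7.40 m.
V₂ = q/y₂ = 13.5/7.40 = 1.82 m/s.

V₂ = 1.82 m/s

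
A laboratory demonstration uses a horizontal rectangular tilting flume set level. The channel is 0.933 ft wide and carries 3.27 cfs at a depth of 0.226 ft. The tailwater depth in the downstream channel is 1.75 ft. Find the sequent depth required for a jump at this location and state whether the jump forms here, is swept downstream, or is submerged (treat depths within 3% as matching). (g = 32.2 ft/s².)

y₂ = 1.73 ft; the jump forms here

q = Q/b = 3.27/0.933 = 3.50 ft²/s; V₁ = q/y₁ = 15.5 ft/s. Fr₁ = V₁/√(g·y₁) = 5.75.
Conjugate-depth relation: y₂/y₁ = ½[√(1 + 8Fr₁²) − 1] = ½[√265.4 − 1] = 7.65.
y₂ = 7.65 × 0.226 = 1.73 ft.
Tailwater y_tw = 1.75 ft: y_tw ≈ y₂, so the jump forms here.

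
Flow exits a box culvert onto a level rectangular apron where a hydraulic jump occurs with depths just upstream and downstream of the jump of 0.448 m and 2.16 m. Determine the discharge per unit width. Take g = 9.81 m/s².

For a rectangular channel the momentum equation gives q² = ½·g·y₁·y₂·(y₁ + y₂) = ½×9.81×0.448×2.16×2.61 = 12.4.
q = √12.4 = 3.52 m²/s.

q = 3.52 m²/s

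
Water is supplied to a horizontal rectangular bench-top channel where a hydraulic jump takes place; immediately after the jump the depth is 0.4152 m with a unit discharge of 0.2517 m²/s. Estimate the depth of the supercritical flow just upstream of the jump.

V₂ = q/y₂ = 0.2517/0.4152 = 0.6062 m/s; Fr₂ = V₂/√(g·y₂) = 0.3004.
Since the conjugate-depth ratio holds either way, y₁/y₂ = ½[√(1 + 8Fr₂²) − 1] = ½[√1.7218 − 1] = 0.1561.
y₁ = 0.1561 × 0.4152 = 0.06481 m.

y₁ = 0.06481 m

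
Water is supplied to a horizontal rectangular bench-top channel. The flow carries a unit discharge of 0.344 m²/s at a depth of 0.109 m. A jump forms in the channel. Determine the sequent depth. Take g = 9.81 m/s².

V₁ = q/y₁ = 0.344/0.109 = 3.16 m/s. Fr₁ = V₁/√(g·y₁) = 3.16/√(9.81×0.109) = 3.05.
Conjugate-depth relation: y₂/y₁ = ½[√(1 + 8Fr₁²) − 1] = ½[√75.52 − 1] = 3.85.
y₂ = 3.85 × 0.109 = 0.419 m.

y₂ = 0.419 m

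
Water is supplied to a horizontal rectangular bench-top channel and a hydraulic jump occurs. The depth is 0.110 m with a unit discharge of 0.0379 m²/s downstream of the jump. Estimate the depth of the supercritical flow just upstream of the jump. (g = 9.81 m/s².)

V₂ = q/y₂ = 0.0379/0.110 = 0.345 m/s; Fr₂ = V₂/√(g·y₂) = 0.332.
From the momentum equation (using Fr₂), y₁/y₂ = ½[√(1 + 8Fr₂²) − 1] = ½[√1.880 − 1] = 0.186.
y₁ = 0.186 × 0.110 = 0.0204 m.

y₁ = 0.0204 m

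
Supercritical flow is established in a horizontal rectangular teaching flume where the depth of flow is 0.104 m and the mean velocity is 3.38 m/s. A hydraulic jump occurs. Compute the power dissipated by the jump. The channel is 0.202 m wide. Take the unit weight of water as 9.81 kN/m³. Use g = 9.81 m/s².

Fr₁ = V₁/√(g·y₁) = 3.38/√(9.81×0.104) = 3.35.
Sequent-depth ratio: y₂/y₁ = ½[√(1 + 8Fr₁²) − 1] = ½[√90.58 − 1] = 4.26.
y₂ = 4.26 × 0.104 = 0.443 m.
Head loss: ΔE = (y₂ − y₁)³/(4y₁y₂) = (0.443 − 0.104)³/(4×0.104×0.443) = 0.0389/0.184 = 0.211 m.
q = V₁·y₁ = 3.38 × 0.104 = 0.352 m²/s. Q = q·b = 0.352 × 0.202 = 0.0710 m³/s. P = γ·Q·ΔE = 9.81 × 0.0710 × 0.211 = 0.147 kW.

P = 0.147 kW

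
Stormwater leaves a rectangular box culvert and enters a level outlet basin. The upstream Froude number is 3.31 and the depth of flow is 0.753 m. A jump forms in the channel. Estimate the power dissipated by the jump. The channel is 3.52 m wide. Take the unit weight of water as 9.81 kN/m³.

Fr₁ = 3.31 (given).
Sequent-depth ratio: y₂/y₁ = ½[√(1 + 8Fr₁²) − 1] = ½[√88.65 − 1] = 4.21.
y₂ = 4.21 × 0.753 = 3.17 m.
Head loss: ΔE = (y₂ − y₁)³/(4y₁y₂) = (3.17 − 0.753)³/(4×0.753×3.17) = 14.1/9.54 = 1.48 m.
V₁ = Fr₁·√(g·y₁) = 3.31×√(9.81×0.753) = 9.00 m/s; q = V₁·y₁ = 6.77 m²/s. Q = q·b = 6.77 × 3.52 = 23.8 m³/s. P = γ·Q·ΔE = 9.81 × 23.8 × 1.48 = 345 kW.

P = 345 kW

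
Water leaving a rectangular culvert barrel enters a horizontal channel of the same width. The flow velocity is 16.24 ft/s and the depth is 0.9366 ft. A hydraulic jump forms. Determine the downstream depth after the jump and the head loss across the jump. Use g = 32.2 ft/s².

y₂ = 3.477 ft; ΔE = 1.258 ft

Fr₁ = V₁/√(g·y₁) = 16.24/√(32.2×0.9366) = 2.957.
Sequent-depth ratio: y₂/y₁ = ½[√(1 + 8Fr₁²) − 1] = ½[√70.960 − 1] = 3.712.
y₂ = 3.712 × 0.9366 = 3.477 ft.
Head loss: ΔE = (y₂ − y₁)³/(4y₁y₂) = (3.477 − 0.9366)³/(4×0.9366×3.477) = 16.39/13.02 = 1.258 ft.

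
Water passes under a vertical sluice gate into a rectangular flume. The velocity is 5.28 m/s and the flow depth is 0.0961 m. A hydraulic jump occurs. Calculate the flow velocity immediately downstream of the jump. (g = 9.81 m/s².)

V₂ = 0.733 m/s

Fr₁ = V₁/√(g·y₁) = 5.28/√(9.81×0.0961) = 5.44.
By Bélanger, y₂/y₁ = ½[√(1 + 8Fr₁²) − 1] = ½[√237.6 − 1] = 7.21.
y₂ = 7.21 × 0.0961 = 0.693 m.
q = V₁·y₁ = 5.28 × 0.0961 = 0.507 m²/s.
V₂ = q/y₂ = 0.507/0.693 = 0.733 m/s.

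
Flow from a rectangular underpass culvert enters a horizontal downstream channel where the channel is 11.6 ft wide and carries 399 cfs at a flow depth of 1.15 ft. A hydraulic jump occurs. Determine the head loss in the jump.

ΔE = 7.27 ft

q = Q/b = 399/11.6 = 34.4 ft²/s; V₁ = q/y₁ = 29.9 ft/s. Fr₁ = V₁/√(g·y₁) = 4.92.
Conjugate-depth relation: y₂/y₁ = ½[√(1 + 8Fr₁²) − 1] = ½[√194.3 − 1] = 6.47.
y₂ = 6.47 × 1.15 = 7.44 ft.
Head loss: ΔE = (y₂ − y₁)³/(4y₁y₂) = (7.44 − 1.15)³/(4×1.15×7.44) = 249/34.2 = 7.27 ft.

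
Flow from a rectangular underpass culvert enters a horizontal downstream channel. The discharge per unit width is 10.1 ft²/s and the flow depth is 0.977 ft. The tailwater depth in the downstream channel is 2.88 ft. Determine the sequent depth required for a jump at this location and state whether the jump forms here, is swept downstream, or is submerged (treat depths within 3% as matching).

y₂ = 2.10 ft; the jump is submerged

V₁ = q/y₁ = 10.1/0.977 = 10.3 ft/s. Fr₁ = V₁/√(g·y₁) = 10.3/√(32.2×0.977) = 1.84.
Sequent-depth ratio: y₂/y₁ = ½[√(1 + 8Fr₁²) − 1] = ½[√28.18 − 1] = 2.15.
y₂ = 2.15 × 0.977 = 2.10 ft.
Tailwater y_tw = 2.88 ft: y_tw > y₂, so the jump is submerged.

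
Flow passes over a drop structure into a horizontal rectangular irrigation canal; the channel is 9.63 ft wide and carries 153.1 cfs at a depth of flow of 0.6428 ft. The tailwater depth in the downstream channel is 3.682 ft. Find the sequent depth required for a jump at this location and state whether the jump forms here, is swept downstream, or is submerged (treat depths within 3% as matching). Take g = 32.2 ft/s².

y₂ = 4.631 ft; the jump is swept downstream

q = Q/b = 153.1/9.63 = 15.90 ft²/s; V₁ = q/y₁ = 24.73 ft/s. Fr₁ = V₁/√(g·y₁) = 5.436.
Bélanger equation: y₂/y₁ = ½[√(1 + 8Fr₁²) − 1] = ½[√237.43 − 1] = 7.204.
y₂ = 7.204 × 0.6428 = 4.631 ft.
Tailwater y_tw = 3.682 ft: y_tw < y₂, so the jump is swept downstream.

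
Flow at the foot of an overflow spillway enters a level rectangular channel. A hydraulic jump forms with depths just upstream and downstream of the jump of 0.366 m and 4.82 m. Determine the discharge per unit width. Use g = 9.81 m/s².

q = 6.70 m²/s

For a rectangular channel the momentum equation gives q² = ½·g·y₁·y₂·(y₁ + y₂) = ½×9.81×0.366×4.82×5.19 = 44.9.
q = √44.9 = 6.70 m²/s.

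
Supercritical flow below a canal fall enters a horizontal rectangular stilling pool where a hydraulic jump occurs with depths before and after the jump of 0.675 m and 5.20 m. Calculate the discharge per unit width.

For a rectangular channel the momentum equation gives q² = ½·g·y₁·y₂·(y₁ + y₂) = ½×9.81×0.675×5.20×5.88 = 101.
q = √101 = 10.1 m²/s.

q = 10.1 m²/s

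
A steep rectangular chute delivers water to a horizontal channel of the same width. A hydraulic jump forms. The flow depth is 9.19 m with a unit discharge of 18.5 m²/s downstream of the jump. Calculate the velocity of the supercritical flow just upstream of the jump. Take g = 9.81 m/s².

V₁ = 24.3 m/s

V₂ = q/y₂ = 18.5/9.19 = 2.01 m/s; Fr₂ = V₂/√(g·y₂) = 0.212.
From the momentum equation (using Fr₂), y₁/y₂ = ½[√(1 + 8Fr₂²) − 1] = ½[√1.360 − 1] = 0.0830.
y₁ = 0.0830 × 9.19 = 0.763 m.
V₁ = q/y₁ = 18.5/0.763 = 24.3 m/s.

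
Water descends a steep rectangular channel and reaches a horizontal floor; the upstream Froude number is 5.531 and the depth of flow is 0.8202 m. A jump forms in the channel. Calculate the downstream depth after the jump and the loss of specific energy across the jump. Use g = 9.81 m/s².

Fr₁ = 5.531 (given).
Bélanger equation: y₂/y₁ = ½[√(1 + 8Fr₁²) − 1] = ½[√245.74 − 1] = 7.338.
y₂ = 7.338 × 0.8202 = 6.019 m.
Head loss: ΔE = (y₂ − y₁)³/(4y₁y₂) = (6.019 − 0.8202)³/(4×0.8202×6.019) = 140.5/19.75 = 7.114 m.

y₂ = 6.019 m; ΔE = 7.114 m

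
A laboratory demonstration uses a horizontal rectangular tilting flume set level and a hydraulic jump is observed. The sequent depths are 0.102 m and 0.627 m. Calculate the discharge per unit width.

q = 0.478 m²/s

For a rectangular channel the momentum equation gives q² = ½·g·y₁·y₂·(y₁ + y₂) = ½×9.81×0.102×0.627×0.729 = 0.229.
q = √0.229 = 0.478 m²/s.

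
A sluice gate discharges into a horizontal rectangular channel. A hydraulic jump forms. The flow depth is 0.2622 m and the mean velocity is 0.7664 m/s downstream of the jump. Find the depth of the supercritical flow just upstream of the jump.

y₁ = 0.08932 m

Fr₂ = V₂/√(g·y₂) = 0.7664/√(9.81×0.2622) = 0.4779.
The Bélanger relation is symmetric: y₁/y₂ = ½[√(1 + 8Fr₂²) − 1] = ½[√2.8268 − 1] = 0.3407.
y₁ = 0.3407 × 0.2622 = 0.08932 m.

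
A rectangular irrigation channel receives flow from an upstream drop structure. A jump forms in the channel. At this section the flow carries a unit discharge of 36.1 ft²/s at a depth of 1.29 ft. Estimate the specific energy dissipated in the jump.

V₁ = q/y₁ = 36.1/1.29 = 28.0 ft/s. Fr₁ = V₁/√(g·y₁) = 28.0/√(32.2×1.29) = 4.34.
From the momentum equation for a rectangular channel, y₂/y₁ = ½[√(1 + 8Fr₁²) − 1] = ½[√151.8 − 1] = 5.66.
y₂ = 5.66 × 1.29 = 7.30 ft.
Head loss: ΔE = (y₂ − y₁)³/(4y₁y₂) = (7.30 − 1.29)³/(4×1.29×7.30) = 217/37.7 = 5.77 ft.

ΔE = 5.77 ft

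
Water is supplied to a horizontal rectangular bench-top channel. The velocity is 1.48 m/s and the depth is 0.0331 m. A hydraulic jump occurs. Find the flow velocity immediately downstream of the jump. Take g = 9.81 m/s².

V₂ = 0.461 m/s

Fr₁ = V₁/√(g·y₁) = 1.48/√(9.81×0.0331) = 2.60.
Sequent-depth ratio: y₂/y₁ = ½[√(1 + 8Fr₁²) − 1] = ½[√54.97 − 1] = 3.21.
y₂ = 3.21 × 0.0331 = 0.106 m.
q = V₁·y₁ = 1.48 × 0.0331 = 0.0490 m²/s.
V₂ = q/y₂ = 0.0490/0.106 = 0.461 m/s.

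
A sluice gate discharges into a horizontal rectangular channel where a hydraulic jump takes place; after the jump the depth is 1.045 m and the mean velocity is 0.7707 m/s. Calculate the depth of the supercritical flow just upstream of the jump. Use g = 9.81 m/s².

y₁ = 0.1096 m

Fr₂ = V₂/√(g·y₂) = 0.7707/√(9.81×1.045) = 0.2407.
Since the conjugate-depth ratio holds either way, y₁/y₂ = ½[√(1 + 8Fr₂²) − 1] = ½[√1.4635 − 1] = 0.1049.
y₁ = 0.1049 × 1.045 = 0.1096 m.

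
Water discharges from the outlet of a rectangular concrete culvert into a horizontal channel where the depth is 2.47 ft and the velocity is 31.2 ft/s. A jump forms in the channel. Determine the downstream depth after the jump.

y₂ = 11.0 ft

Fr₁ = V₁/√(g·y₁) = 31.2/√(32.2×2.47) = 3.50.
Conjugate-depth relation: y₂/y₁ = ½[√(1 + 8Fr₁²) − 1] = ½[√98.91 − 1] = 4.47.
y₂ = 4.47 × 2.47 = 11.0 ft.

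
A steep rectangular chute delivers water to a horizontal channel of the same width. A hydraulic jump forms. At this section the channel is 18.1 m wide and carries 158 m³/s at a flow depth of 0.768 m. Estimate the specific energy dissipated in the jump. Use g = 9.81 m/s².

q = Q/b = 158/18.1 = 8.73 m²/s; V₁ = q/y₁ = 11.4 m/s. Fr₁ = V₁/√(g·y₁) = 4.14.
From the momentum equation for a rectangular channel, y₂/y₁ = ½[√(1 + 8Fr₁²) − 1] = ½[√138.2 − 1] = 5.38.
y₂ = 5.38 × 0.768 = 4.13 m.
Head loss: ΔE = (y₂ − y₁)³/(4y₁y₂) = (4.13 − 0.768)³/(4×0.768×4.13) = 38.0/12.7 = 3.00 m.

ΔE = 3.00 m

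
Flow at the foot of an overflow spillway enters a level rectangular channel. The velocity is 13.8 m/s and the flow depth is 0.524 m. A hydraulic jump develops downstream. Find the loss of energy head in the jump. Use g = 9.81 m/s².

ΔE = 5.83 m

Fr₁ = V₁/√(g·y₁) = 13.8/√(9.81×0.524) = 6.09.
Bélanger equation: y₂/y₁ = ½[√(1 + 8Fr₁²) − 1] = ½[√297.4 − 1] = 8.12.
y₂ = 8.12 × 0.524 = 4.26 m.
q = V₁·y₁ = 13.8 × 0.524 = 7.23 m²/s. V₂ = q/y₂ = 7.23/4.26 = 1.70 m/s. E₁ = y₁ + V₁²/2g = 10.2 m; E₂ = y₂ + V₂²/2g = 4.40 m. ΔE = E₁ − E₂ = 5.83 m.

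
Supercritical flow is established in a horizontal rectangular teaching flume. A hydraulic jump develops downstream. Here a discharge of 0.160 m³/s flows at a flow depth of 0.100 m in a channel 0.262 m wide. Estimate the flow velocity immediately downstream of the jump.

V₂ = 0.742 m/s

q = Q/b = 0.160/0.262 = 0.611 m²/s; V₁ = q/y₁ = 6.11 m/s. Fr₁ = V₁/√(g·y₁) = 6.17.
Conjugate-depth relation: y₂/y₁ = ½[√(1 + 8Fr₁²) − 1] = ½[√305.1 − 1] = 8.23.
y₂ = 8.23 × 0.100 = 0.823 m.
V₂ = q/y₂ = 0.611/0.823 = 0.742 m/s.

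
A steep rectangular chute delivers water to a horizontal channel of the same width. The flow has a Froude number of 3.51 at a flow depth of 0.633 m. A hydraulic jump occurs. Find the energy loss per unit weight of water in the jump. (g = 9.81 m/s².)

Fr₁ = 3.51 (given).
From the momentum equation for a rectangular channel, y₂/y₁ = ½[√(1 + 8Fr₁²) − 1] = ½[√99.56 − 1] = 4.49.
y₂ = 4.49 × 0.633 = 2.84 m.
Head loss: ΔE = (y₂ − y₁)³/(4y₁y₂) = (2.84 − 0.633)³/(4×0.633×2.84) = 10.8/7.19 = 1.50 m.

ΔE = 1.50 m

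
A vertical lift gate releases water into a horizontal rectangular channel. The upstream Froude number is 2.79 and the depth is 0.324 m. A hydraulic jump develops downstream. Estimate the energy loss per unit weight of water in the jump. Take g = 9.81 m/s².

ΔE = 0.354 m

Fr₁ = 2.79 (given).
By Bélanger, y₂/y₁ = ½[√(1 + 8Fr₁²) − 1] = ½[√63.27 − 1] = 3.48.
y₂ = 3.48 × 0.324 = 1.13 m.
V₁ = Fr₁·√(g·y₁) = 2.79×√(9.81×0.324) = 4.97 m/s; q = V₁·y₁ = 1.61 m²/s. V₂ = q/y₂ = 1.61/1.13 = 1.43 m/s. E₁ = y₁ + V₁²/2g = 1.59 m; E₂ = y₂ + V₂²/2g = 1.23 m. ΔE = E₁ − E₂ = 0.354 m.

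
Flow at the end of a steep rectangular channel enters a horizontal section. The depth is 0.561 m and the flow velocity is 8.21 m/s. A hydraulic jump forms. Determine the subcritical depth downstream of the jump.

y₂ = 2.51 m

Fr₁ = V₁/√(g·y₁) = 8.21/√(9.81×0.561) = 3.50.
Sequent-depth ratio: y₂/y₁ = ½[√(1 + 8Fr₁²) − 1] = ½[√98.98 − 1] = 4.47.
y₂ = 4.47 × 0.561 = 2.51 m.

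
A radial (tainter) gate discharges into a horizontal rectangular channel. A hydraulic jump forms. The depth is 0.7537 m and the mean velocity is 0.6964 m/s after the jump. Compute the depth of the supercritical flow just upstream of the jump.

Fr₂ = V₂/√(g·y₂) = 0.6964/√(9.81×0.7537) = 0.2561.
Applying the sequent-depth relation in reverse, y₁/y₂ = ½[√(1 + 8Fr₂²) − 1] = ½[√1.5247 − 1] = 0.1174.
y₁ = 0.1174 × 0.7537 = 0.08848 m.

y₁ = 0.08848 m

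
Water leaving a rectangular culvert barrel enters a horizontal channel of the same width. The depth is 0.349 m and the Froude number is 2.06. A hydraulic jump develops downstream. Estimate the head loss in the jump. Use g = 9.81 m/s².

ΔE = 0.110 m

Fr₁ = 2.06 (given).
Conjugate-depth relation: y₂/y₁ = ½[√(1 + 8Fr₁²) − 1] = ½[√34.95 − 1] = 2.46.
y₂ = 2.46 × 0.349 = 0.857 m.
V₁ = Fr₁·√(g·y₁) = 2.06×√(9.81×0.349) = 3.81 m/s; q = V₁·y₁ = 1.33 m²/s. V₂ = q/y₂ = 1.33/0.857 = 1.55 m/s. E₁ = y₁ + V₁²/2g = 1.09 m; E₂ = y₂ + V₂²/2g = 0.980 m. ΔE = E₁ − E₂ = 0.110 m.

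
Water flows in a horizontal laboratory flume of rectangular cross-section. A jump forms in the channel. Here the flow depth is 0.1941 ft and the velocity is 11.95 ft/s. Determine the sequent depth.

Fr₁ = V₁/√(g·y₁) = 11.95/√(32.2×0.1941) = 4.780.
From the momentum equation for a rectangular channel, y₂/y₁ = ½[√(1 + 8Fr₁²) − 1] = ½[√183.79 − 1] = 6.278.
y₂ = 6.278 × 0.1941 = 1.219 ft.

y₂ = 1.219 ft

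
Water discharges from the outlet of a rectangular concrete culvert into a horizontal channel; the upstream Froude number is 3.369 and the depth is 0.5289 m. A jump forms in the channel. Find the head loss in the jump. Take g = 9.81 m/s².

Fr₁ = 3.369 (given).
From the momentum equation for a rectangular channel, y₂/y₁ = ½[√(1 + 8Fr₁²) − 1] = ½[√91.801 − 1] = 4.291.
y₂ = 4.291 × 0.5289 = 2.269 m.
V₁ = Fr₁·√(g·y₁) = 3.369×√(9.81×0.5289) = 7.674 m/s; q = V₁·y₁ = 4.059 m²/s. V₂ = q/y₂ = 4.059/2.269 = 1.789 m/s. E₁ = y₁ + V₁²/2g = 3.530 m; E₂ = y₂ + V₂²/2g = 2.432 m. ΔE = E₁ − E₂ = 1.098 m.

ΔE = 1.098 m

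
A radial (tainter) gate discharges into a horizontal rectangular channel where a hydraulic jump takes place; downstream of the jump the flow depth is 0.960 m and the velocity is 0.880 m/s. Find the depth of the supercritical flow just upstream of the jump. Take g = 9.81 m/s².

y₁ = 0.138 m

Fr₂ = V₂/√(g·y₂) = 0.880/√(9.81×0.960) = 0.287.
Since the conjugate-depth ratio holds either way, y₁/y₂ = ½[√(1 + 8Fr₂²) − 1] = ½[√1.658 − 1] = 0.144.
y₁ = 0.144 × 0.960 = 0.138 m.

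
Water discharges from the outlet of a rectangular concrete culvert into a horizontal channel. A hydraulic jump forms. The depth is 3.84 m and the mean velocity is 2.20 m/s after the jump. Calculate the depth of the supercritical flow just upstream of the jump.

y₁ = 0.814 m

Fr₂ = V₂/√(g·y₂) = 2.20/√(9.81×3.84) = 0.358.
The Bélanger relation is symmetric: y₁/y₂ = ½[√(1 + 8Fr₂²) − 1] = ½[√2.028 − 1] = 0.212.
y₁ = 0.212 × 3.84 = 0.814 m.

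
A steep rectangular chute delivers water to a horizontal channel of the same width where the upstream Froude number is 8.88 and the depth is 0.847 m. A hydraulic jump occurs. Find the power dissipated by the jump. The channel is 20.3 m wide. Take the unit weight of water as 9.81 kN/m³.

P = 102718 kW

Fr₁ = 8.88 (given).
Bélanger equation: y₂/y₁ = ½[√(1 + 8Fr₁²) − 1] = ½[√631.8 − 1] = 12.1.
y₂ = 12.1 × 0.847 = 10.2 m.
V₁ = Fr₁·√(g·y₁) = 8.88×√(9.81×0.847) = 25.6 m/s; q = V₁·y₁ = 21.7 m²/s. V₂ = q/y₂ = 21.7/10.2 = 2.12 m/s. E₁ = y₁ + V₁²/2g = 34.2 m; E₂ = y₂ + V₂²/2g = 10.5 m. ΔE = E₁ − E₂ = 23.8 m.
Q = q·b = 21.7 × 20.3 = 440 m³/s. P = γ·Q·ΔE = 9.81 × 440 × 23.8 = 102718 kW.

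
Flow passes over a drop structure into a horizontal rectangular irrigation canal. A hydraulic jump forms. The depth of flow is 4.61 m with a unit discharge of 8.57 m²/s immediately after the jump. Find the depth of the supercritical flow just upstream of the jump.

V₂ = q/y₂ = 8.57/4.61 = 1.86 m/s; Fr₂ = V₂/√(g·y₂) = 0.276.
The Bélanger relation is symmetric: y₁/y₂ = ½[√(1 + 8Fr₂²) − 1] = ½[√1.611 − 1] = 0.135.
y₁ = 0.135 × 4.61 = 0.621 m.

y₁ = 0.621 m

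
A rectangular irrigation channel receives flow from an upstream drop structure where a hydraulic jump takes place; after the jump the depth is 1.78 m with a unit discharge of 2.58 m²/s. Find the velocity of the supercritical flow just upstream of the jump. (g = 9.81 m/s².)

V₁ = 7.23 m/s

V₂ = q/y₂ = 2.58/1.78 = 1.45 m/s; Fr₂ = V₂/√(g·y₂) = 0.347.
Applying the sequent-depth relation in reverse, y₁/y₂ = ½[√(1 + 8Fr₂²) − 1] = ½[√1.962 − 1] = 0.200.
y₁ = 0.200 × 1.78 = 0.357 m.
V₁ = q/y₁ = 2.58/0.357 = 7.23 m/s.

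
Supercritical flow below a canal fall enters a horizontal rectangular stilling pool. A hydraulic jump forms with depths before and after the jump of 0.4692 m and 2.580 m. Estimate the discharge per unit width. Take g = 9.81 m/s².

q = 4.255 m²/s

For a rectangular channel the momentum equation gives q² = ½·g·y₁·y₂·(y₁ + y₂) = ½×9.81×0.4692×2.580×3.049 = 18.11.
q = √18.11 = 4.255 m²/s.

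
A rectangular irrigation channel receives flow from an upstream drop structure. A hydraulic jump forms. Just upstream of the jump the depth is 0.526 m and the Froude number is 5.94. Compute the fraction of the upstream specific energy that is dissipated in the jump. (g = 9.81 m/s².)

ΔE/E₁ = 0.560 (56.0%)

Fr₁ = 5.94 (given).
Conjugate-depth relation: y₂/y₁ = ½[√(1 + 8Fr₁²) − 1] = ½[√283.3 − 1] = 7.92.
y₂ = 7.92 × 0.526 = 4.16 m.
E₁ = y₁(1 + Fr₁²/2) = 0.526×(1 + 5.94²/2) = 9.81 m. ΔE = (y₂ − y₁)³/(4y₁y₂) = 5.49 m. ΔE/E₁ = 5.49/9.81 = 0.560.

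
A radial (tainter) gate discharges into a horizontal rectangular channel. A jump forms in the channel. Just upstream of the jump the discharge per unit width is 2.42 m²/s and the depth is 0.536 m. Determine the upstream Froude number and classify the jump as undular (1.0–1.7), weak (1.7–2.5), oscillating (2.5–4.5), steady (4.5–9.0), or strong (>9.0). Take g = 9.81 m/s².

V₁ = q/y₁ = 2.42/0.536 = 4.51 m/s. Fr₁ = V₁/√(g·y₁) = 4.51/√(9.81×0.536) = 1.97.
Fr₁ = 1.97 lies in the weak range.

Fr₁ = 1.97; weak jump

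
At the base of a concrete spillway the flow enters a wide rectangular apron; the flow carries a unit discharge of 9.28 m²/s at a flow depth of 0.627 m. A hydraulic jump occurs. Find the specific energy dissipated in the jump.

V₁ = q/y₁ = 9.28/0.627 = 14.8 m/s. Fr₁ = V₁/√(g·y₁) = 14.8/√(9.81×0.627) = 5.97.
Sequent-depth ratio: y₂/y₁ = ½[√(1 + 8Fr₁²) − 1] = ½[√285.9 − 1] = 7.95.
y₂ = 7.95 × 0.627 = 4.99 m.
Head loss: ΔE = (y₂ − y₁)³/(4y₁y₂) = (4.99 − 0.627)³/(4×0.627×4.99) = 82.9/12.5 = 6.63 m.

ΔE = 6.63 m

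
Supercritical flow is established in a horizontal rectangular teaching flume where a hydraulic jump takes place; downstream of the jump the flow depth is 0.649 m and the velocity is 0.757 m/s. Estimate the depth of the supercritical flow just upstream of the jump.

Fr₂ = V₂/√(g·y₂) = 0.757/√(9.81×0.649) = 0.300.
Since the conjugate-depth ratio holds either way, y₁/y₂ = ½[√(1 + 8Fr₂²) − 1] = ½[√1.720 − 1] = 0.156.
y₁ = 0.156 × 0.649 = 0.101 m.

y₁ = 0.101 m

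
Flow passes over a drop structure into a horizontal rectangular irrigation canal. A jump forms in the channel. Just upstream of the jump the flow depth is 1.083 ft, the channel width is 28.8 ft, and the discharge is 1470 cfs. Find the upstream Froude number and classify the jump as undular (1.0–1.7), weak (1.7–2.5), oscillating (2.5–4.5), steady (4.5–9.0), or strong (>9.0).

Fr₁ = 7.981; steady jump

q = Q/b = 1470/28.8 = 51.04 ft²/s; V₁ = q/y₁ = 47.13 ft/s. Fr₁ = V₁/√(g·y₁) = 7.981.
Fr₁ = 7.981 lies in the steady range.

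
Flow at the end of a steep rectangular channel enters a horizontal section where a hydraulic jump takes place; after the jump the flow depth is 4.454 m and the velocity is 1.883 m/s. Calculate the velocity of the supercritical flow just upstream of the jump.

V₁ = 13.25 m/s

Fr₂ = V₂/√(g·y₂) = 1.883/√(9.81×4.454) = 0.2849.
From the momentum equation (using Fr₂), y₁/y₂ = ½[√(1 + 8Fr₂²) − 1] = ½[√1.6492 − 1] = 0.1421.
y₁ = 0.1421 × 4.454 = 0.6329 m.
V₁ = q/y₁ = 8.387/0.6329 = 13.25 m/s.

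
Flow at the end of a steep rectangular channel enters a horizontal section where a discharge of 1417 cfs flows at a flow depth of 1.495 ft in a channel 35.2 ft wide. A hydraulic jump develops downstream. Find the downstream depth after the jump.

q = Q/b = 1417/35.2 = 40.26 ft²/s; V₁ = q/y₁ = 26.93 ft/s. Fr₁ = V₁/√(g·y₁) = 3.881.
Bélanger equation: y₂/y₁ = ½[√(1 + 8Fr₁²) − 1] = ½[√121.49 − 1] = 5.011.
y₂ = 5.011 × 1.495 = 7.492 ft.

y₂ = 7.492 ft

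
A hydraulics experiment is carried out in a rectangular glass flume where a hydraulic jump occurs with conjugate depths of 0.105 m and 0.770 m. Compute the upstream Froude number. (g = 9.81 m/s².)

Fr₁ = 5.53

For a rectangular channel the momentum equation gives q² = ½·g·y₁·y₂·(y₁ + y₂) = ½×9.81×0.105×0.770×0.875 = 0.347.
q = √0.347 = 0.589 m²/s.
V₁ = q/y₁ = 5.61 m/s; Fr₁ = V₁/√(g·y₁) = 5.53.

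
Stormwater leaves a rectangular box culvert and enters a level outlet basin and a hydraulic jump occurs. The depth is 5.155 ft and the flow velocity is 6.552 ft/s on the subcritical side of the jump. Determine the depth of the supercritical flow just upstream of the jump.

y₁ = 1.938 ft

Fr₂ = V₂/√(g·y₂) = 6.552/√(32.2×5.155) = 0.5085.
Since the conjugate-depth ratio holds either way, y₁/y₂ = ½[√(1 + 8Fr₂²) − 1] = ½[√3.0690 − 1] = 0.3759.
y₁ = 0.3759 × 5.155 = 1.938 ft.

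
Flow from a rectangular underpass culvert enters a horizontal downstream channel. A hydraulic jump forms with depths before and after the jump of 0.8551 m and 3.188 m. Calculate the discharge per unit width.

q = 7.353 m²/s

For a rectangular channel the momentum equation gives q² = ½·g·y₁·y₂·(y₁ + y₂) = ½×9.81×0.8551×3.188×4.043 = 54.06.
q = √54.06 = 7.353 m²/s.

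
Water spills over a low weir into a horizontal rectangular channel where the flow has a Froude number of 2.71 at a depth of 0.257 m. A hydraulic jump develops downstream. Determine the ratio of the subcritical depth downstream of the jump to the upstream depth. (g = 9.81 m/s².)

Fr₁ = 2.71 (given).
Conjugate-depth relation: y₂/y₁ = ½[√(1 + 8Fr₁²) − 1] = ½[√59.75 − 1] = 3.36.

y₂/y₁ = 3.36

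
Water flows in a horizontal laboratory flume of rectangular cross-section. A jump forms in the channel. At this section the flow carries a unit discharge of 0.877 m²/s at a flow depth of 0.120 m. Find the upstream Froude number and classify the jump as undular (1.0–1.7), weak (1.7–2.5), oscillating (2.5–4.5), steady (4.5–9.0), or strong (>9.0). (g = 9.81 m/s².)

V₁ = q/y₁ = 0.877/0.120 = 7.31 m/s. Fr₁ = V₁/√(g·y₁) = 7.31/√(9.81×0.120) = 6.74.
Fr₁ = 6.74 lies in the steady range.

Fr₁ = 6.74; steady jump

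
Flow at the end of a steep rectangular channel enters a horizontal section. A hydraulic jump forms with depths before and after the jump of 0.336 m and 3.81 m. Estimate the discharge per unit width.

q = 5.10 m²/s

For a rectangular channel the momentum equation gives q² = ½·g·y₁·y₂·(y₁ + y₂) = ½×9.81×0.336×3.81×4.15 = 26.0.
q = √26.0 = 5.10 m²/s.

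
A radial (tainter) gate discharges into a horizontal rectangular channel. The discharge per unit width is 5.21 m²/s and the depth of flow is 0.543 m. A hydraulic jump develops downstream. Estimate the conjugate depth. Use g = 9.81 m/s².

y₂ = 2.93 m

V₁ = q/y₁ = 5.21/0.543 = 9.59 m/s. Fr₁ = V₁/√(g·y₁) = 9.59/√(9.81×0.543) = 4.16.
By Bélanger, y₂/y₁ = ½[√(1 + 8Fr₁²) − 1] = ½[√139.3 − 1] = 5.40.
y₂ = 5.40 × 0.543 = 2.93 m.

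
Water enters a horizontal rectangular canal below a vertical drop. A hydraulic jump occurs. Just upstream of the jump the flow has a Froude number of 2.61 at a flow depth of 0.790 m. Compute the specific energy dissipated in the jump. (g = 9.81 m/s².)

Fr₁ = 2.61 (given).
From the momentum equation for a rectangular channel, y₂/y₁ = ½[√(1 + 8Fr₁²) − 1] = ½[√55.50 − 1] = 3.22.
y₂ = 3.22 × 0.790 = 2.55 m.
Head loss: ΔE = (y₂ − y₁)³/(4y₁y₂) = (2.55 − 0.790)³/(4×0.790×2.55) = 5.43/8.05 = 0.674 m.

ΔE = 0.674 m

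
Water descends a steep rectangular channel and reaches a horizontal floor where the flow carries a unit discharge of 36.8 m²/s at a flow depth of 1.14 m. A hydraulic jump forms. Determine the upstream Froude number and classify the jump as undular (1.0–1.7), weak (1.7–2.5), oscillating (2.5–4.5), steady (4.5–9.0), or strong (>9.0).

Fr₁ = 9.65; strong jump

V₁ = q/y₁ = 36.8/1.14 = 32.3 m/s. Fr₁ = V₁/√(g·y₁) = 32.3/√(9.81×1.14) = 9.65.
Fr₁ = 9.65 lies in the strong range.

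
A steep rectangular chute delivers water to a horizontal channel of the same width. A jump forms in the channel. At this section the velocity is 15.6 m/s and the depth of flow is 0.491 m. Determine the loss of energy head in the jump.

Fr₁ = V₁/√(g·y₁) = 15.6/√(9.81×0.491) = 7.11.
From the momentum equation for a rectangular channel, y₂/y₁ = ½[√(1 + 8Fr₁²) − 1] = ½[√405.2 − 1] = 9.56.
y₂ = 9.56 × 0.491 = 4.70 m.
Head loss: ΔE = (y₂ − y₁)³/(4y₁y₂) = (4.70 − 0.491)³/(4×0.491×4.70) = 74.4/9.22 = 8.06 m.

ΔE = 8.06 m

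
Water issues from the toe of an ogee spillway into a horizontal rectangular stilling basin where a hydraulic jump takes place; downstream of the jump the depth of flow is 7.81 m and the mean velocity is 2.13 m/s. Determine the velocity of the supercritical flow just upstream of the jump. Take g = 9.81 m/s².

Fr₂ = V₂/√(g·y₂) = 2.13/√(9.81×7.81) = 0.243.
Applying the sequent-depth relation in reverse, y₁/y₂ = ½[√(1 + 8Fr₂²) − 1] = ½[√1.474 − 1] = 0.107.
y₁ = 0.107 × 7.81 = 0.836 m.
V₁ = q/y₁ = 16.6/0.836 = 19.9 m/s.

V₁ = 19.9 m/s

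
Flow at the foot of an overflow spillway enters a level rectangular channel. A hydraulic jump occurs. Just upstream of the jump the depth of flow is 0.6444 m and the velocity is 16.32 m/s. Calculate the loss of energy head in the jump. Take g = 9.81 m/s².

ΔE = 8.438 m

Fr₁ = V₁/√(g·y₁) = 16.32/√(9.81×0.6444) = 6.491.
From the momentum equation for a rectangular channel, y₂/y₁ = ½[√(1 + 8Fr₁²) − 1] = ½[√338.06 − 1] = 8.693.
y₂ = 8.693 × 0.6444 = 5.602 m.
Head loss: ΔE = (y₂ − y₁)³/(4y₁y₂) = (5.602 − 0.6444)³/(4×0.6444×5.602) = 121.8/14.44 = 8.438 m.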